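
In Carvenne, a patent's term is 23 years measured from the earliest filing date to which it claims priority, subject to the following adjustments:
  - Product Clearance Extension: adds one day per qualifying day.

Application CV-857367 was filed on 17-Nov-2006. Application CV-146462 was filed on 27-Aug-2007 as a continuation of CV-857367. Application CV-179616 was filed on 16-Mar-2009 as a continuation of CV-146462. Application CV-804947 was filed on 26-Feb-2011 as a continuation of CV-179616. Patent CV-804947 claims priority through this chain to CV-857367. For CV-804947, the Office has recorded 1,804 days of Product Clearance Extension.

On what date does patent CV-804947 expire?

2034-10-26

Earliest priority filing: 17 November 2006.
Base term: 17 November 2006 + 23 years → 17 November 2029.
Product Clearance Extension: +1804 days → 26 October 2034.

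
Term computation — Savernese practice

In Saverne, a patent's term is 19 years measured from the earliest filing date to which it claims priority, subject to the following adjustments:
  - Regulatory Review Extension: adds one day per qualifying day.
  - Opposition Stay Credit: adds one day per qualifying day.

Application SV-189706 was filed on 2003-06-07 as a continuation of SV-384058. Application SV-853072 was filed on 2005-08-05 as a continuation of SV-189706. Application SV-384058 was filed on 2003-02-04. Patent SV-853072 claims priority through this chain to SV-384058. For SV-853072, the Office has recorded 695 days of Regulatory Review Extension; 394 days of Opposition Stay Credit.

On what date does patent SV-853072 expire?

Earliest priority filing: 4 February 2003.
Base term: 4 February 2003 + 19 years → 4 February 2022.
Regulatory Review Extension: +695 days → 31 December 2023.
Opposition Stay Credit: +394 days → 28 January 2025.

2025-01-28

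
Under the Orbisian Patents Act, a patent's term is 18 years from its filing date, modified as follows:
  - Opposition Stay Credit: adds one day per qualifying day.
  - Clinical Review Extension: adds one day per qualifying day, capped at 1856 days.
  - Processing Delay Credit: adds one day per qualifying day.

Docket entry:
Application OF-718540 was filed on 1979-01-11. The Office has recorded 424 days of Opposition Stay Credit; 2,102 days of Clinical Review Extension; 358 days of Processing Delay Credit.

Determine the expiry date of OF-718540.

Base term: filing date + 18 years → 11 January 1997.
Opposition Stay Credit: +424 days → 11 March 1998.
Clinical Review Extension: 2102 days claimed exceeds the 1856-day cap, so +1856 days → 10 April 2003.
Processing Delay Credit: +358 days → 2 April 2004.

April 2, 2004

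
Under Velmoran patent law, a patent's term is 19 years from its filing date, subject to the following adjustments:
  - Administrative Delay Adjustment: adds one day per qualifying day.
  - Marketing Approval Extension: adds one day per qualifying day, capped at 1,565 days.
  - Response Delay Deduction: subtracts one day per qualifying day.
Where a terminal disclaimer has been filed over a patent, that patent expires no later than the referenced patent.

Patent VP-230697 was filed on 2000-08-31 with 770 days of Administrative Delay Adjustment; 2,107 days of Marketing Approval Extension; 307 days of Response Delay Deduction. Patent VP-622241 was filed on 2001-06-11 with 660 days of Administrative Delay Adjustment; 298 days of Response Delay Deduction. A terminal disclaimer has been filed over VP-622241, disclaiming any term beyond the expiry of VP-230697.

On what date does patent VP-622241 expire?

Natural term of VP-622241:
  Base: filing + 19 years → 11 June 2020.
  Administrative Delay Adjustment: +660 days → 2 April 2022.
  Response Delay Deduction: −298 days → 8 June 2021.
Expiry of referenced patent VP-230697:
  Base: filing + 19 years → 31 August 2019.
  Administrative Delay Adjustment: +770 days → 9 October 2021.
  Marketing Approval Extension: 2107 days claimed exceeds the 1565-day cap, so +1565 days → 21 January 2026.
  Response Delay Deduction: −307 days → 20 March 2025.
Terminal disclaimer: VP-622241 expires on the earlier of 8 June 2021 and 20 March 2025.

2021-06-08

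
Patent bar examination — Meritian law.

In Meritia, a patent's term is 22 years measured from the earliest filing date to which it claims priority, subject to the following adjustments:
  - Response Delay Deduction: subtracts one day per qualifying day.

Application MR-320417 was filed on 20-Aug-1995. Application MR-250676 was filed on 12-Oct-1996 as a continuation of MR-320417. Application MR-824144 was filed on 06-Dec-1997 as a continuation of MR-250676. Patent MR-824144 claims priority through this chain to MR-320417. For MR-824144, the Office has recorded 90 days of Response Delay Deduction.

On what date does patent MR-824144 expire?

2017-05-22

Earliest priority filing: 20 August 1995.
Base term: 20 August 1995 + 22 years → 20 August 2017.
Response Delay Deduction: −90 days → 22 May 2017.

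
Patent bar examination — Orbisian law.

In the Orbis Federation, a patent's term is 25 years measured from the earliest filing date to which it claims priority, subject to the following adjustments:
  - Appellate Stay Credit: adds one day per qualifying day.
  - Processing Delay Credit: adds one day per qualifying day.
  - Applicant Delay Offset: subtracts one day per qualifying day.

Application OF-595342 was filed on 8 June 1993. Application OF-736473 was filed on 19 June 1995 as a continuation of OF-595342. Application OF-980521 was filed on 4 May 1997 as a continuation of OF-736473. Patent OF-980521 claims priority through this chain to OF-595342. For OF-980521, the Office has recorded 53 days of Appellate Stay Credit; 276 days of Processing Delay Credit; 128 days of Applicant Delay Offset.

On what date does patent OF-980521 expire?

Earliest priority filing: 8 June 1993.
Base term: 8 June 1993 + 25 years → 8 June 2018.
Appellate Stay Credit: +53 days → 31 July 2018.
Processing Delay Credit: +276 days → 3 May 2019.
Applicant Delay Offset: −128 days → 26 December 2018.

2018-12-26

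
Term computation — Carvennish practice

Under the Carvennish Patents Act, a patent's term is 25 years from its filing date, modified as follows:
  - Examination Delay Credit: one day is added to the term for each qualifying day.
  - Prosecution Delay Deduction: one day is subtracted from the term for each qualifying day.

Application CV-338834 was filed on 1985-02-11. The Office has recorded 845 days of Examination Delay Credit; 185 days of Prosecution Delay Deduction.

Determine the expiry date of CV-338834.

2011-12-03

Base term: filing date + 25 years → 11 February 2010.
Examination Delay Credit: +845 days → 5 June 2012.
Prosecution Delay Deduction: −185 days → 3 December 2011.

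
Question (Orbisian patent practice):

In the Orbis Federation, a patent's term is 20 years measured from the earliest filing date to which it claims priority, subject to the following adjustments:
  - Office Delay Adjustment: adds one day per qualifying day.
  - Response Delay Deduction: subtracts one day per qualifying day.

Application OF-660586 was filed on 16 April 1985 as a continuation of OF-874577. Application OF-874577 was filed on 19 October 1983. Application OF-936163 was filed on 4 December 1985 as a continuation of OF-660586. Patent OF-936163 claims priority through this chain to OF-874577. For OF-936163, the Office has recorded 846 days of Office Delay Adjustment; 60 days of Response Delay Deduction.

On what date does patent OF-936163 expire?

Earliest priority filing: 19 October 1983.
Base term: 19 October 1983 + 20 years → 19 October 2003.
Office Delay Adjustment: +846 days → 11 February 2006.
Response Delay Deduction: −60 days → 13 December 2005.

2005-12-13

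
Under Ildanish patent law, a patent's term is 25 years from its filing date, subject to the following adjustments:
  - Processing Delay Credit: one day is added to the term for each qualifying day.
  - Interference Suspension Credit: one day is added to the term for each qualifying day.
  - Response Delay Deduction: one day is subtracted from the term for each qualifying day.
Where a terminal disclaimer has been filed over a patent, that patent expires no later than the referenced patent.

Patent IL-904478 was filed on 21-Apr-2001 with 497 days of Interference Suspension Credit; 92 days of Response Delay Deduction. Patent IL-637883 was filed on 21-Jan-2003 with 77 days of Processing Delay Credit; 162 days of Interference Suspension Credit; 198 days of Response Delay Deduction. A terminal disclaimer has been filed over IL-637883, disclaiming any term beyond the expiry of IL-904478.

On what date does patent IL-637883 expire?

2027-05-31

Natural term of IL-637883:
  Base: filing + 25 years → 21 January 2028.
  Processing Delay Credit: +77 days → 7 April 2028.
  Interference Suspension Credit: +162 days → 16 September 2028.
  Response Delay Deduction: −198 days → 2 March 2028.
Expiry of referenced patent IL-904478:
  Base: filing + 25 years → 21 April 2026.
  Interference Suspension Credit: +497 days → 31 August 2027.
  Response Delay Deduction: −92 days → 31 May 2027.
Terminal disclaimer: IL-637883 expires on the earlier of 2 March 2028 and 31 May 2027.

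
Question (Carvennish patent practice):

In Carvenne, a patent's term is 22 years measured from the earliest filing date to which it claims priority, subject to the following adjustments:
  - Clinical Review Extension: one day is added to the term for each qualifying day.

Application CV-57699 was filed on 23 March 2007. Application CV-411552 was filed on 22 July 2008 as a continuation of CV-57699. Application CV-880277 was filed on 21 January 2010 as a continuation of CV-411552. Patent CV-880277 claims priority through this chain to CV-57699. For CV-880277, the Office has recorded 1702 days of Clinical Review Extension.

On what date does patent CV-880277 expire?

2033-11-19

Earliest priority filing: 23 March 2007.
Base term: 23 March 2007 + 22 years → 23 March 2029.
Clinical Review Extension: +1702 days → 19 November 2033.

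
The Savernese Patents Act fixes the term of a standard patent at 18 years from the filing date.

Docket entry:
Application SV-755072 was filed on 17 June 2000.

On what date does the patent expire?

Filing date + 18 years → 17 June 2018.

June 17, 2018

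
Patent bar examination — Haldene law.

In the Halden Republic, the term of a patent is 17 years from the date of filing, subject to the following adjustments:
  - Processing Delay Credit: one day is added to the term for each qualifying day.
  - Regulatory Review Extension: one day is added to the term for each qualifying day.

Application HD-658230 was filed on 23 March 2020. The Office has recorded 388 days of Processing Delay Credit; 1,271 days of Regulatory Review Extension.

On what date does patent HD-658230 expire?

Base term: filing date + 17 years → 23 March 2037.
Processing Delay Credit: +388 days → 15 April 2038.
Regulatory Review Extension: +1271 days → 7 October 2041.

2041-10-07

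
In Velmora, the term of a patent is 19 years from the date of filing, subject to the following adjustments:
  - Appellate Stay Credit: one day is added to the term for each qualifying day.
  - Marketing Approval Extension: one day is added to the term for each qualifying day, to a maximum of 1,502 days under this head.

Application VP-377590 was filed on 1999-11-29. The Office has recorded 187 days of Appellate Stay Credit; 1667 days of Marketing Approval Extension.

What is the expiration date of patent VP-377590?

July 15, 2023

Base term: filing date + 19 years → 29 November 2018.
Appellate Stay Credit: +187 days → 4 June 2019.
Marketing Approval Extension: 1667 days claimed exceeds the 1502-day cap, so +1502 days → 15 July 2023.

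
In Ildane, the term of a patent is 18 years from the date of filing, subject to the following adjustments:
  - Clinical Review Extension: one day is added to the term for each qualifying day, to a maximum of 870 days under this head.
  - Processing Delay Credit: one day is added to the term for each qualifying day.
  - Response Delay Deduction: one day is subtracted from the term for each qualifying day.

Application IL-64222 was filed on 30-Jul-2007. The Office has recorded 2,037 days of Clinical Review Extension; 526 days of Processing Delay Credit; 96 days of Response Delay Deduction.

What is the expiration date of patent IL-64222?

February 19, 2029

Base term: filing date + 18 years → 30 July 2025.
Clinical Review Extension: 2037 days claimed exceeds the 870-day cap, so +870 days → 17 December 2027.
Processing Delay Credit: +526 days → 26 May 2029.
Response Delay Deduction: −96 days → 19 February 2029.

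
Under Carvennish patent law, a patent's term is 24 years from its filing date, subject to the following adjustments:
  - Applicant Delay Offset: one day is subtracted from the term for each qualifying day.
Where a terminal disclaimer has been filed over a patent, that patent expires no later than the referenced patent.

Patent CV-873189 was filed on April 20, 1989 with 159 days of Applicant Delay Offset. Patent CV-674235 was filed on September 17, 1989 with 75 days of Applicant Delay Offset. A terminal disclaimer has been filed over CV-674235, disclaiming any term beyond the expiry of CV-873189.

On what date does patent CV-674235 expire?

Natural term of CV-674235:
  Base: filing + 24 years → 17 September 2013.
  Applicant Delay Offset: −75 days → 4 July 2013.
Expiry of referenced patent CV-873189:
  Base: filing + 24 years → 20 April 2013.
  Applicant Delay Offset: −159 days → 12 November 2012.
Terminal disclaimer: CV-674235 expires on the earlier of 4 July 2013 and 12 November 2012.

2012-11-12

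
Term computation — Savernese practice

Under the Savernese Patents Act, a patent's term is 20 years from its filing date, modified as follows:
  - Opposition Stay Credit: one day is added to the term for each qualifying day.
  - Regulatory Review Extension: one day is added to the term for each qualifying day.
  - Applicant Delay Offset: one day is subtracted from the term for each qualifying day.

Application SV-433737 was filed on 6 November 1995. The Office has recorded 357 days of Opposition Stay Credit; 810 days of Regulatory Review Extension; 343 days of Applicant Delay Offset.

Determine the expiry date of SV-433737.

2018-02-07

Base term: filing date + 20 years → 6 November 2015.
Opposition Stay Credit: +357 days → 28 October 2016.
Regulatory Review Extension: +810 days → 16 January 2019.
Applicant Delay Offset: −343 days → 7 February 2018.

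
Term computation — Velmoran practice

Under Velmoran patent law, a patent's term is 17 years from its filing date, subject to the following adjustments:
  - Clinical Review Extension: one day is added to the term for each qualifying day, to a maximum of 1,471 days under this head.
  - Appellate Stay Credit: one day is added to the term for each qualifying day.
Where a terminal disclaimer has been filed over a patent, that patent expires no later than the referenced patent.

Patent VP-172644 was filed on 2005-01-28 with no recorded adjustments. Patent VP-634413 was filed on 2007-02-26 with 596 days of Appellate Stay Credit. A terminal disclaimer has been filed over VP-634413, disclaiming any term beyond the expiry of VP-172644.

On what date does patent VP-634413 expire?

2022-01-28

Natural term of VP-634413:
  Base: filing + 17 years → 26 February 2024.
  Appellate Stay Credit: +596 days → 14 October 2025.
Expiry of referenced patent VP-172644:
  Base: filing + 17 years → 28 January 2022.
Terminal disclaimer: VP-634413 expires on the earlier of 14 October 2025 and 28 January 2022.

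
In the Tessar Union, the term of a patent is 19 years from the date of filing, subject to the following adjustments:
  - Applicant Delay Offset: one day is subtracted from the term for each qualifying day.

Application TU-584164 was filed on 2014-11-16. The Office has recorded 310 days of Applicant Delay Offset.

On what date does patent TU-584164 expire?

Base term: filing date + 19 years → 16 November 2033.
Applicant Delay Offset: −310 days → 10 January 2033.

January 10, 2033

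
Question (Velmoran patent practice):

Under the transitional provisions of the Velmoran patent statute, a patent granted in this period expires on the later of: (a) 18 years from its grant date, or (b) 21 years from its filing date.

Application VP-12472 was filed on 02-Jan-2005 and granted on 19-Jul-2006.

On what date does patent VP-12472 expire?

(a) grant + 18 years → 19 July 2024.
(b) filing + 21 years → 2 January 2026.
Later of the two: 2 January 2026.

2026-01-02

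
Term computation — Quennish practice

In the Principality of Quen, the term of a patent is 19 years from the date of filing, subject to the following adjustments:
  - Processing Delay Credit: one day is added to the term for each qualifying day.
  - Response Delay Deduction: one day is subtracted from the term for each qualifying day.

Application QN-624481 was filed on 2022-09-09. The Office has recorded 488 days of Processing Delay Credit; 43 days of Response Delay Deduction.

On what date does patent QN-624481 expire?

Base term: filing date + 19 years → 9 September 2041.
Processing Delay Credit: +488 days → 10 January 2043.
Response Delay Deduction: −43 days → 28 November 2042.

November 28, 2042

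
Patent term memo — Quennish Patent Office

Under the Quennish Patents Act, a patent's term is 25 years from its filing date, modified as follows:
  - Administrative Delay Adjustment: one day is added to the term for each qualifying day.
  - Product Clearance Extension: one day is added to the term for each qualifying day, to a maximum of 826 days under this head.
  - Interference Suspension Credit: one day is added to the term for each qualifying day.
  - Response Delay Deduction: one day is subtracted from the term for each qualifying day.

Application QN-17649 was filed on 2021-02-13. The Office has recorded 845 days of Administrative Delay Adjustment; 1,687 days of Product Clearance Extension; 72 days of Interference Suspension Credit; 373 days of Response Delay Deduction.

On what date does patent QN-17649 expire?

Base term: filing date + 25 years → 13 February 2046.
Administrative Delay Adjustment: +845 days → 7 June 2048.
Product Clearance Extension: 1687 days claimed exceeds the 826-day cap, so +826 days → 11 September 2050.
Interference Suspension Credit: +72 days → 22 November 2050.
Response Delay Deduction: −373 days → 14 November 2049.

2049-11-14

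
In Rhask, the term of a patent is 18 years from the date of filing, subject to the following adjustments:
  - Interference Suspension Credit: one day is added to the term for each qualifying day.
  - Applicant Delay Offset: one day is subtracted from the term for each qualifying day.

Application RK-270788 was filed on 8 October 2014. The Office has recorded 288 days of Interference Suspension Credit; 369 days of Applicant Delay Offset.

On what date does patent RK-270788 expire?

Base term: filing date + 18 years → 8 October 2032.
Interference Suspension Credit: +288 days → 23 July 2033.
Applicant Delay Offset: −369 days → 19 July 2032.

July 19, 2032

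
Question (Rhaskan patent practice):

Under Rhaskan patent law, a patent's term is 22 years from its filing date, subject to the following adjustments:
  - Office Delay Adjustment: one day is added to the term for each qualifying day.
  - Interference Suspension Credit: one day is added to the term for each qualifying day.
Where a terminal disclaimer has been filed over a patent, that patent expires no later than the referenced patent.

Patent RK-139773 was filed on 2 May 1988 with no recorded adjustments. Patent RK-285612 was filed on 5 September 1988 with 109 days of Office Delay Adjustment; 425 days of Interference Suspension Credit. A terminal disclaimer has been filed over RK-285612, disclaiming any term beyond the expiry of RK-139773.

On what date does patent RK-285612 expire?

May 2, 2010

Natural term of RK-285612:
  Base: filing + 22 years → 5 September 2010.
  Office Delay Adjustment: +109 days → 23 December 2010.
  Interference Suspension Credit: +425 days → 21 February 2012.
Expiry of referenced patent RK-139773:
  Base: filing + 22 years → 2 May 2010.
Terminal disclaimer: RK-285612 expires on the earlier of 21 February 2012 and 2 May 2010.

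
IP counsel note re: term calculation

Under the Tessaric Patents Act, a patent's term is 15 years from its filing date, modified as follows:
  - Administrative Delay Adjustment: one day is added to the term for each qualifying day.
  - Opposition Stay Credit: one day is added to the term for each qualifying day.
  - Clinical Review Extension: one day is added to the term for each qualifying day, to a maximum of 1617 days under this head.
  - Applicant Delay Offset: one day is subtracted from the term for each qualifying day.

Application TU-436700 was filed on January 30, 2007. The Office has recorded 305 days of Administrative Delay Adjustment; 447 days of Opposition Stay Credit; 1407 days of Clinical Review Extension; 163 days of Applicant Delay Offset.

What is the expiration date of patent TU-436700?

2027-07-19

Base term: filing date + 15 years → 30 January 2022.
Administrative Delay Adjustment: +305 days → 1 December 2022.
Opposition Stay Credit: +447 days → 21 February 2024.
Clinical Review Extension: 1407 days (within the 1617-day cap) → +1407 days → 29 December 2027.
Applicant Delay Offset: −163 days → 19 July 2027.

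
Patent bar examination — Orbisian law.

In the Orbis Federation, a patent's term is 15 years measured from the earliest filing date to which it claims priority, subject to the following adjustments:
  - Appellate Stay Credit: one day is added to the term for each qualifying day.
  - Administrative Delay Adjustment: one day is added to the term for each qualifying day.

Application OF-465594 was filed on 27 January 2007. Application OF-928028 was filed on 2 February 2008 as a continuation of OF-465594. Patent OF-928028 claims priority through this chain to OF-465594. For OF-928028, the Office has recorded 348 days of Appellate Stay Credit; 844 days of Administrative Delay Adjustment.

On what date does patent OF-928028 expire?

Earliest priority filing: 27 January 2007.
Base term: 27 January 2007 + 15 years → 27 January 2022.
Appellate Stay Credit: +348 days → 10 January 2023.
Administrative Delay Adjustment: +844 days → 3 May 2025.

2025-05-03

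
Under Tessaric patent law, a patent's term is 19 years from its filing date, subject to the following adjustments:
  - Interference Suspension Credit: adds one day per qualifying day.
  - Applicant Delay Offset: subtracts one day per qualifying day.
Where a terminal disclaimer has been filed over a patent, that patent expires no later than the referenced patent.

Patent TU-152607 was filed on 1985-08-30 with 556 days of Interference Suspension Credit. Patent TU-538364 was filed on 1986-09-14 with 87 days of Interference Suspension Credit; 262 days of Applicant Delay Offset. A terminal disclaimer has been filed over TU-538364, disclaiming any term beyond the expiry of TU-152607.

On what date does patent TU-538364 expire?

2005-03-23

Natural term of TU-538364:
  Base: filing + 19 years → 14 September 2005.
  Interference Suspension Credit: +87 days → 10 December 2005.
  Applicant Delay Offset: −262 days → 23 March 2005.
Expiry of referenced patent TU-152607:
  Base: filing + 19 years → 30 August 2004.
  Interference Suspension Credit: +556 days → 9 March 2006.
Terminal disclaimer: TU-538364 expires on the earlier of 23 March 2005 and 9 March 2006.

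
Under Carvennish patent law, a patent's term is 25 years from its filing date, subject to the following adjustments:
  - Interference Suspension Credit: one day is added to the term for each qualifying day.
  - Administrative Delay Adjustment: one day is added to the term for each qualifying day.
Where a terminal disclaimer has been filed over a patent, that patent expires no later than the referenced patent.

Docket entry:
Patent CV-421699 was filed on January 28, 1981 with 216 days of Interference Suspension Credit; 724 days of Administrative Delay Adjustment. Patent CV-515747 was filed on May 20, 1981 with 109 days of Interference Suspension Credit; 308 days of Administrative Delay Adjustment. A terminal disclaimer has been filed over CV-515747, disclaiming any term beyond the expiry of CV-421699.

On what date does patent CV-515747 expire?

Natural term of CV-515747:
  Base: filing + 25 years → 20 May 2006.
  Interference Suspension Credit: +109 days → 6 September 2006.
  Administrative Delay Adjustment: +308 days → 11 July 2007.
Expiry of referenced patent CV-421699:
  Base: filing + 25 years → 28 January 2006.
  Interference Suspension Credit: +216 days → 1 September 2006.
  Administrative Delay Adjustment: +724 days → 25 August 2008.
Terminal disclaimer: CV-515747 expires on the earlier of 11 July 2007 and 25 August 2008.

July 11, 2007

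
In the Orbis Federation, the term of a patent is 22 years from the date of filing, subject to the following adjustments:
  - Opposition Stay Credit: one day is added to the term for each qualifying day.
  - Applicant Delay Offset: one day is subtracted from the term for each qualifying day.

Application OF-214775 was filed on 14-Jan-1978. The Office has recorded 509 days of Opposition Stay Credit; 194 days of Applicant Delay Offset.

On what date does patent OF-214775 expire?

Base term: filing date + 22 years → 14 January 2000.
Opposition Stay Credit: +509 days → 6 June 2001.
Applicant Delay Offset: −194 days → 24 November 2000.

2000-11-24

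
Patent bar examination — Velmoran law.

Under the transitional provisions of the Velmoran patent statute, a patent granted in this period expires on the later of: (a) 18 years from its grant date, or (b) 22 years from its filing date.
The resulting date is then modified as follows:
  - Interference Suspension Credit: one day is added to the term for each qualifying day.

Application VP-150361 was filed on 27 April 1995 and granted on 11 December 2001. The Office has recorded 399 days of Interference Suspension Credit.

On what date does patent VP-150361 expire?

January 13, 2021

(a) grant + 18 years → 11 December 2019.
(b) filing + 22 years → 27 April 2017.
Later of the two: 11 December 2019.
Interference Suspension Credit: +399 days → 13 January 2021.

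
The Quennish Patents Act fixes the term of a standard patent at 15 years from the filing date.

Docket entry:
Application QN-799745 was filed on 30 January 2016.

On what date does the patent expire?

Filing date + 15 years → 30 January 2031.

2031-01-30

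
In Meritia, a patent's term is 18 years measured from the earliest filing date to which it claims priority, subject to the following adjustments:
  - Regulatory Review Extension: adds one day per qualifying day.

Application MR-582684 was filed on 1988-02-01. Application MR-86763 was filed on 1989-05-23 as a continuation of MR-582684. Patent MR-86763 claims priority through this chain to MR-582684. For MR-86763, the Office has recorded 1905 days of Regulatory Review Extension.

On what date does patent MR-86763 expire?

Earliest priority filing: 1 February 1988.
Base term: 1 February 1988 + 18 years → 1 February 2006.
Regulatory Review Extension: +1905 days → 21 April 2011.

2011-04-21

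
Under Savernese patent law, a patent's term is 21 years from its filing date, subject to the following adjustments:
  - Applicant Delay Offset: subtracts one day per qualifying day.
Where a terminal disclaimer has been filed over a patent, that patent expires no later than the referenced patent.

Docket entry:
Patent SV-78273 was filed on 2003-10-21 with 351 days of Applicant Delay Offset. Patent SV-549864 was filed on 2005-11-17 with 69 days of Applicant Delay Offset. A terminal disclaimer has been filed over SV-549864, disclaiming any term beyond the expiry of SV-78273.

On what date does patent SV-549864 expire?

Natural term of SV-549864:
  Base: filing + 21 years → 17 November 2026.
  Applicant Delay Offset: −69 days → 9 September 2026.
Expiry of referenced patent SV-78273:
  Base: filing + 21 years → 21 October 2024.
  Applicant Delay Offset: −351 days → 5 November 2023.
Terminal disclaimer: SV-549864 expires on the earlier of 9 September 2026 and 5 November 2023.

2023-11-05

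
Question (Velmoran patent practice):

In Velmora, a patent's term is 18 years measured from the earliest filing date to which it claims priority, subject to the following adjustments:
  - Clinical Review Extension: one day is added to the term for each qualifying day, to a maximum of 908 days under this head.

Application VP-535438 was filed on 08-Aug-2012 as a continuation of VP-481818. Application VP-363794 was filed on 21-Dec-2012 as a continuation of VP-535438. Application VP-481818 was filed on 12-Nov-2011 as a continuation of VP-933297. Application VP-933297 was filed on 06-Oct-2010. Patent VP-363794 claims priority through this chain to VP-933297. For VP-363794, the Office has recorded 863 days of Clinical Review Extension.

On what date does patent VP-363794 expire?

February 16, 2031

Earliest priority filing: 6 October 2010.
Base term: 6 October 2010 + 18 years → 6 October 2028.
Clinical Review Extension: 863 days (within the 908-day cap) → +863 days → 16 February 2031.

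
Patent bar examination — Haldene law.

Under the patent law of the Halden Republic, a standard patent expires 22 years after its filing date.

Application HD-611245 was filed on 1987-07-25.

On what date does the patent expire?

Filing date + 22 years → 25 July 2009.

July 25, 2009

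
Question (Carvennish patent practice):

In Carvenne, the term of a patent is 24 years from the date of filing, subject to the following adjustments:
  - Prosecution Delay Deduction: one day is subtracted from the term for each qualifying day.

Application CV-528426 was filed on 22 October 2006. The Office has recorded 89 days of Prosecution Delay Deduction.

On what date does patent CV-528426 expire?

July 25, 2030

Base term: filing date + 24 years → 22 October 2030.
Prosecution Delay Deduction: −89 days → 25 July 2030.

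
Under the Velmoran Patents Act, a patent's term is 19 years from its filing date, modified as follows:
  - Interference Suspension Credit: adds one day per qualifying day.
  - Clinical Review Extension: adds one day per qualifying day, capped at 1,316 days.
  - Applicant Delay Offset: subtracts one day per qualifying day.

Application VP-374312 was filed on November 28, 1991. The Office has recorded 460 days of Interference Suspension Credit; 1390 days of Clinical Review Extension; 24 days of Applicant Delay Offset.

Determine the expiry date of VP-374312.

September 15, 2015

Base term: filing date + 19 years → 28 November 2010.
Interference Suspension Credit: +460 days → 2 March 2012.
Clinical Review Extension: 1390 days claimed exceeds the 1316-day cap, so +1316 days → 9 October 2015.
Applicant Delay Offset: −24 days → 15 September 2015.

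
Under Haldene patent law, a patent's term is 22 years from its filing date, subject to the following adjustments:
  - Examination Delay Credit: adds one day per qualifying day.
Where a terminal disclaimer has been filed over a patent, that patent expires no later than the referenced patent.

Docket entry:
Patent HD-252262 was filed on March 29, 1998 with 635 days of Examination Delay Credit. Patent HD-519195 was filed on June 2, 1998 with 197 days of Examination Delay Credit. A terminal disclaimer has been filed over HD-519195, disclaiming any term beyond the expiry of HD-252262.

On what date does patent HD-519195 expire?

Natural term of HD-519195:
  Base: filing + 22 years → 2 June 2020.
  Examination Delay Credit: +197 days → 16 December 2020.
Expiry of referenced patent HD-252262:
  Base: filing + 22 years → 29 March 2020.
  Examination Delay Credit: +635 days → 24 December 2021.
Terminal disclaimer: HD-519195 expires on the earlier of 16 December 2020 and 24 December 2021.

2020-12-16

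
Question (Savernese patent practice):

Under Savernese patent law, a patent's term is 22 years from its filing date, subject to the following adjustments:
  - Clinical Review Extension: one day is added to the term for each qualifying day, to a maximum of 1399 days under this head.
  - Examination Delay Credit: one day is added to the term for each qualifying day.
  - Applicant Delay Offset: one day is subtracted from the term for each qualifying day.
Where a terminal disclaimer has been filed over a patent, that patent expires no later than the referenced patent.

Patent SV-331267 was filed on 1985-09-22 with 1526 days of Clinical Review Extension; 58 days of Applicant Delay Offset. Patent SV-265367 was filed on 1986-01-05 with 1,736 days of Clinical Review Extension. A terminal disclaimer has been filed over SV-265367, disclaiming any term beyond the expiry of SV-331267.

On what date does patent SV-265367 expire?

Natural term of SV-265367:
  Base: filing + 22 years → 5 January 2008.
  Clinical Review Extension: 1736 days claimed exceeds the 1399-day cap, so +1399 days → 4 November 2011.
Expiry of referenced patent SV-331267:
  Base: filing + 22 years → 22 September 2007.
  Clinical Review Extension: 1526 days claimed exceeds the 1399-day cap, so +1399 days → 22 July 2011.
  Applicant Delay Offset: −58 days → 25 May 2011.
Terminal disclaimer: SV-265367 expires on the earlier of 4 November 2011 and 25 May 2011.

2011-05-25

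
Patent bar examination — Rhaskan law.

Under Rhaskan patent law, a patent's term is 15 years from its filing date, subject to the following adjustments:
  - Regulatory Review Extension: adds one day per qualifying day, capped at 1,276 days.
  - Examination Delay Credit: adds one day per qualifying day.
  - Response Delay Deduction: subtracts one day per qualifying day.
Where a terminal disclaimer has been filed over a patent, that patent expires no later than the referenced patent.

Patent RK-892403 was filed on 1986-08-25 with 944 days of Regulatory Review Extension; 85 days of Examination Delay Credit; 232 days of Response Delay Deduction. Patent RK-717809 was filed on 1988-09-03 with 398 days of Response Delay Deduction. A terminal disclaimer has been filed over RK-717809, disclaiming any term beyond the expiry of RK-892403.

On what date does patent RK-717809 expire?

2002-08-01

Natural term of RK-717809:
  Base: filing + 15 years → 3 September 2003.
  Response Delay Deduction: −398 days → 1 August 2002.
Expiry of referenced patent RK-892403:
  Base: filing + 15 years → 25 August 2001.
  Regulatory Review Extension: 944 days (within the 1276-day cap) → +944 days → 26 March 2004.
  Examination Delay Credit: +85 days → 19 June 2004.
  Response Delay Deduction: −232 days → 31 October 2003.
Terminal disclaimer: RK-717809 expires on the earlier of 1 August 2002 and 31 October 2003.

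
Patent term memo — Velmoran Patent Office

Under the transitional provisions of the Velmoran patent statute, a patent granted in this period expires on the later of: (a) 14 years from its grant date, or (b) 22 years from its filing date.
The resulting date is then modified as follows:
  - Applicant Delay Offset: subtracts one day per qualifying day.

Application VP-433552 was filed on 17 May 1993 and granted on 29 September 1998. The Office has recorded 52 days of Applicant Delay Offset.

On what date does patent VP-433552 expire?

2015-03-26

(a) grant + 14 years → 29 September 2012.
(b) filing + 22 years → 17 May 2015.
Later of the two: 17 May 2015.
Applicant Delay Offset: −52 days → 26 March 2015.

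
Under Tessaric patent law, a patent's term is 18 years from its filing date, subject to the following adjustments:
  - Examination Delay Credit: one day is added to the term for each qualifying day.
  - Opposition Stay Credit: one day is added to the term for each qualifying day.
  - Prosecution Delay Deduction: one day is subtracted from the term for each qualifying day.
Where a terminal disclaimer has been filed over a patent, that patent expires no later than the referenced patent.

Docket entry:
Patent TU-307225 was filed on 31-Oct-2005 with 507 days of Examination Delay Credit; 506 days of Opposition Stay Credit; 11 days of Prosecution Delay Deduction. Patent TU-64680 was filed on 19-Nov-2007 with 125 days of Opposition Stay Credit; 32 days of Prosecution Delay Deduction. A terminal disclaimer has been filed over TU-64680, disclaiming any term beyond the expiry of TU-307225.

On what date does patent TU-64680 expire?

2026-02-20

Natural term of TU-64680:
  Base: filing + 18 years → 19 November 2025.
  Opposition Stay Credit: +125 days → 24 March 2026.
  Prosecution Delay Deduction: −32 days → 20 February 2026.
Expiry of referenced patent TU-307225:
  Base: filing + 18 years → 31 October 2023.
  Examination Delay Credit: +507 days → 21 March 2025.
  Opposition Stay Credit: +506 days → 9 August 2026.
  Prosecution Delay Deduction: −11 days → 29 July 2026.
Terminal disclaimer: TU-64680 expires on the earlier of 20 February 2026 and 29 July 2026.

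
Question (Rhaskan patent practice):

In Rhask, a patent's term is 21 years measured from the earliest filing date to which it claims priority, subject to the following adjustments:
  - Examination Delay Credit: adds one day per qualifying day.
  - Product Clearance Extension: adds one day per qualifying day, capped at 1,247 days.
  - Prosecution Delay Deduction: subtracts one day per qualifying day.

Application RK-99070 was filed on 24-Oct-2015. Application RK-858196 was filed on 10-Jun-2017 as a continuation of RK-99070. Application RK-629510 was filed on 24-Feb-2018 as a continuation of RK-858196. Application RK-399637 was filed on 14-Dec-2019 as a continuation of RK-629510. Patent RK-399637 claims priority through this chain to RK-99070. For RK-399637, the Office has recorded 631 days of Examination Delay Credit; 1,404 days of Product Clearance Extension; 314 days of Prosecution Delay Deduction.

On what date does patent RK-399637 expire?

Earliest priority filing: 24 October 2015.
Base term: 24 October 2015 + 21 years → 24 October 2036.
Examination Delay Credit: +631 days → 17 July 2038.
Product Clearance Extension: 1404 days claimed exceeds the 1247-day cap, so +1247 days → 15 December 2041.
Prosecution Delay Deduction: −314 days → 4 February 2041.

2041-02-04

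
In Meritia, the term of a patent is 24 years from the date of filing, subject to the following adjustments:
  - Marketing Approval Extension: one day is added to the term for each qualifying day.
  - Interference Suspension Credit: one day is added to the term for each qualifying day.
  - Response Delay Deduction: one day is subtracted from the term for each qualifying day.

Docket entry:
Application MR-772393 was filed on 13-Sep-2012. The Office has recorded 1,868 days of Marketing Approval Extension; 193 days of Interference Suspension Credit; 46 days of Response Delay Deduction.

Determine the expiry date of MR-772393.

Base term: filing date + 24 years → 13 September 2036.
Marketing Approval Extension: +1868 days → 25 October 2041.
Interference Suspension Credit: +193 days → 6 May 2042.
Response Delay Deduction: −46 days → 21 March 2042.

March 21, 2042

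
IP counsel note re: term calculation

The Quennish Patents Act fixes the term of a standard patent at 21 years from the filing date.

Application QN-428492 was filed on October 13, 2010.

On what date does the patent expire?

October 13, 2031

Filing date + 21 years → 13 October 2031.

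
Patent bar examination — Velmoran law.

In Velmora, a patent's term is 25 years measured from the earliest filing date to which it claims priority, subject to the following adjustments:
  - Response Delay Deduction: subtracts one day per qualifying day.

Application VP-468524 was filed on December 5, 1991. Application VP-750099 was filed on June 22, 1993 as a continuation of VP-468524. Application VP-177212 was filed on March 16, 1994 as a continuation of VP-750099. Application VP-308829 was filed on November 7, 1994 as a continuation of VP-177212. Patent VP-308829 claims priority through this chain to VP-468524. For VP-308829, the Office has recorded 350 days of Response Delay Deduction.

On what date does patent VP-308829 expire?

December 21, 2015

Earliest priority filing: 5 December 1991.
Base term: 5 December 1991 + 25 years → 5 December 2016.
Response Delay Deduction: −350 days → 21 December 2015.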